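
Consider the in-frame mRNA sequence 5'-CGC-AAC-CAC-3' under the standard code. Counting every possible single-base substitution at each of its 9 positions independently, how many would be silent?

5

Codon 1 (CGC, Arg): 3 synonymous substitutions.
Codon 2 (AAC, Asn): 1 synonymous substitution.
Codon 3 (CAC, His): 1 synonymous substitution.
Total: 3 + 1 + 1 = 5.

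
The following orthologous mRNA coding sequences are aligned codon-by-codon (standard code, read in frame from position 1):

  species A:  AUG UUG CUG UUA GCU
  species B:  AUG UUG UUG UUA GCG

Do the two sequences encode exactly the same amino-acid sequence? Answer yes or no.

yes

Codon 1: AUG Met / AUG Met — identical.
Codon 2: UUG Leu / UUG Leu — identical.
Codon 3: CUG Leu / UUG Leu — synonymous.
Codon 4: UUA Leu / UUA Leu — identical.
Codon 5: GCU Ala / GCG Ala — synonymous.
Nonsynonymous differences: 0 → same protein.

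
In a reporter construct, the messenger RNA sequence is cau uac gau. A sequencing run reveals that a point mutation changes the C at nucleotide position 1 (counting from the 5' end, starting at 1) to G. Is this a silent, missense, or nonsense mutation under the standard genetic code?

Position 1 falls in codon 1: CAU → His.
After the substitution the codon is GAU → Asp.
His ≠ Asp, so this is a missense mutation.

missense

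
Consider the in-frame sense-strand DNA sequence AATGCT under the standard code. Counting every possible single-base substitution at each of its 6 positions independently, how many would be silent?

4

Codon 1 (AAT, Asn): 1 synonymous substitution.
Codon 2 (GCT, Ala): 3 synonymous substitutions.
Total: 1 + 3 = 4.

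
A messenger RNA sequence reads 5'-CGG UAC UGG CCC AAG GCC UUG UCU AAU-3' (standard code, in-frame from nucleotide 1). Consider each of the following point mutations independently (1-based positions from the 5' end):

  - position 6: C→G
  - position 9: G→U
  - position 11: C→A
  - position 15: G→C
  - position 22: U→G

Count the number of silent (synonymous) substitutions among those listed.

Codon 2: UAC (Tyr) → UAG (Stop) — nonsense.
Codon 3: UGG (Trp) → UGU (Cys) — missense.
Codon 4: CCC (Pro) → CAC (His) — missense.
Codon 5: AAG (Lys) → AAC (Asn) — missense.
Codon 8: UCU (Ser) → GCU (Ala) — missense.
Synonymous: 0 of 5.

0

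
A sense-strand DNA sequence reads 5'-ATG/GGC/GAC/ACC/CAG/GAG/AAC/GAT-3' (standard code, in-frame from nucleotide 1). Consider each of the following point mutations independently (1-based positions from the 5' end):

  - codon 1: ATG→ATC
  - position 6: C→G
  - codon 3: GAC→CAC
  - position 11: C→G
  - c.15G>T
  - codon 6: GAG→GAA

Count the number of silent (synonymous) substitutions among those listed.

Codon 1: ATG (Met) → ATC (Ile) — missense.
Codon 2: GGC (Gly) → GGG (Gly) — synonymous.
Codon 3: GAC (Asp) → CAC (His) — missense.
Codon 4: ACC (Thr) → AGC (Ser) — missense.
Codon 5: CAG (Gln) → CAT (His) — missense.
Codon 6: GAG (Glu) → GAA (Glu) — synonymous.
Synonymous: 2 of 6.

2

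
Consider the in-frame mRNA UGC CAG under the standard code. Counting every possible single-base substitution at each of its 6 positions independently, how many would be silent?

Codon 1 (UGC, Cys): 1 synonymous substitution.
Codon 2 (CAG, Gln): 1 synonymous substitution.
Total: 1 + 1 = 2.

2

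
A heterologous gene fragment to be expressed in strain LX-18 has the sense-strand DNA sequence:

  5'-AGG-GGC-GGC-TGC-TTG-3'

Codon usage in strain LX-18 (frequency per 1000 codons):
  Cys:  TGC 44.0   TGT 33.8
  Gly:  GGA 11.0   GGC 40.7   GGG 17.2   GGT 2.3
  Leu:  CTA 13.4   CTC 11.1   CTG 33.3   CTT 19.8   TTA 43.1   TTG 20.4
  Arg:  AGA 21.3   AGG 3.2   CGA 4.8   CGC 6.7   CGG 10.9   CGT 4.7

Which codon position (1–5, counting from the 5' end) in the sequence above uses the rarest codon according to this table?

1

Codon 1 AGG (Arg): 3.2 per 1000.
Codon 2 GGC (Gly): 40.7 per 1000.
Codon 3 GGC (Gly): 40.7 per 1000.
Codon 4 TGC (Cys): 44.0 per 1000.
Codon 5 TTG (Leu): 20.4 per 1000.
Lowest frequency is 3.2 at codon 1.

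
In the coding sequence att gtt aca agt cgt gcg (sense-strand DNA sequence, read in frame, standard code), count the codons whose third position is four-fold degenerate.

Codon 1 ATT (Ile): third position 3-fold.
Codon 2 GTT (Val): third position 4-fold.
Codon 3 ACA (Thr): third position 4-fold.
Codon 4 AGT (Ser): third position 2-fold.
Codon 5 CGT (Arg): third position 4-fold.
Codon 6 GCG (Ala): third position 4-fold.
Four-fold degenerate third positions: 4.

4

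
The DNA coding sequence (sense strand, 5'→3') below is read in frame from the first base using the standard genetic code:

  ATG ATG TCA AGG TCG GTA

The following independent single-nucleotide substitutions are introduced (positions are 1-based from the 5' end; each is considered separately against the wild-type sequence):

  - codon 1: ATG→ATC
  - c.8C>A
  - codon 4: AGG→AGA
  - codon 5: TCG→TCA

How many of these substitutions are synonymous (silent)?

2

Codon 1: ATG (Met) → ATC (Ile) — missense.
Codon 3: TCA (Ser) → TAA (Stop) — nonsense.
Codon 4: AGG (Arg) → AGA (Arg) — synonymous.
Codon 5: TCG (Ser) → TCA (Ser) — synonymous.
Synonymous: 2 of 4.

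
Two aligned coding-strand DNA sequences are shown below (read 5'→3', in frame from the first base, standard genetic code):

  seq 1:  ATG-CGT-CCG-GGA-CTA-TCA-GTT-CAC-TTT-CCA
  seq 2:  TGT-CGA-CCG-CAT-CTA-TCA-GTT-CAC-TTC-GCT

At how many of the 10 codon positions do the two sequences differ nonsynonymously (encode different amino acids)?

Codon 1: ATG Met / TGT Cys — nonsynonymous.
Codon 2: CGT Arg / CGA Arg — synonymous.
Codon 3: CCG Pro / CCG Pro — identical.
Codon 4: GGA Gly / CAT His — nonsynonymous.
Codon 5: CTA Leu / CTA Leu — identical.
Codon 6: TCA Ser / TCA Ser — identical.
Codon 7: GTT Val / GTT Val — identical.
Codon 8: CAC His / CAC His — identical.
Codon 9: TTT Phe / TTC Phe — synonymous.
Codon 10: CCA Pro / GCT Ala — nonsynonymous.
Nonsynonymous differences: 3.

3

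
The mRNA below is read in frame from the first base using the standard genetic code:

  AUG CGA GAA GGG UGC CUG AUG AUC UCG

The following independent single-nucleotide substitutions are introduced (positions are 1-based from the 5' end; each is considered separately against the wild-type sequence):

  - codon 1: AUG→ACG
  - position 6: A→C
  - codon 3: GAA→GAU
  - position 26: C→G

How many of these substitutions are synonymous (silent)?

Codon 1: AUG (Met) → ACG (Thr) — missense.
Codon 2: CGA (Arg) → CGC (Arg) — synonymous.
Codon 3: GAA (Glu) → GAU (Asp) — missense.
Codon 9: UCG (Ser) → UGG (Trp) — missense.
Synonymous: 1 of 4.

1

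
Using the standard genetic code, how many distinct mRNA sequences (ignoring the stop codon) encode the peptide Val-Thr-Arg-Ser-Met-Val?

Val: 4 codons.
Thr: 4 codons.
Arg: 6 codons.
Ser: 6 codons.
Met: 1 codon.
Val: 4 codons.
4 × 4 × 6 × 6 × 1 × 4 = 2304.

2304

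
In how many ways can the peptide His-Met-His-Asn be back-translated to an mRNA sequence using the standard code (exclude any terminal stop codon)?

His: 2 codons.
Met: 1 codon.
His: 2 codons.
Asn: 2 codons.
2 × 1 × 2 × 2 = 8.

8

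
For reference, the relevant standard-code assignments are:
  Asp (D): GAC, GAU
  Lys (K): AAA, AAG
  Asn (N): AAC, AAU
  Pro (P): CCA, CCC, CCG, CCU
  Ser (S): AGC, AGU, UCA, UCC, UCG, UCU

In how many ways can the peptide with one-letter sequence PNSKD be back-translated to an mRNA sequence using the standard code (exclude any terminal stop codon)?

Pro: 4 codons.
Asn: 2 codons.
Ser: 6 codons.
Lys: 2 codons.
Asp: 2 codons.
4 × 2 × 6 × 2 × 2 = 192.

192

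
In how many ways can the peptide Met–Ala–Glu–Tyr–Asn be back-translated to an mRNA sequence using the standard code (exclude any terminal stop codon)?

32

Met: 1 codon.
Ala: 4 codons.
Glu: 2 codons.
Tyr: 2 codons.
Asn: 2 codons.
1 × 4 × 2 × 2 × 2 = 32.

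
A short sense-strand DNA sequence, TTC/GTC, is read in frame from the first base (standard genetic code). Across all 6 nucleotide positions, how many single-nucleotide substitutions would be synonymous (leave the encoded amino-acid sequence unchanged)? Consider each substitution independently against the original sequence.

4

Codon 1 (TTC, Phe): 1 synonymous substitution.
Codon 2 (GTC, Val): 3 synonymous substitutions.
Total: 1 + 3 = 4.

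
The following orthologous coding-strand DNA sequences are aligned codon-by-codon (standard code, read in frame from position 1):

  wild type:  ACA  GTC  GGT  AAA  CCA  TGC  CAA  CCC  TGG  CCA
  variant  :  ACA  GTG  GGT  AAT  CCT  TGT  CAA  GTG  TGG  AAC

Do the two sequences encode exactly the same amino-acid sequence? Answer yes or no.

no

Codon 1: ACA Thr / ACA Thr — identical.
Codon 2: GTC Val / GTG Val — synonymous.
Codon 3: GGT Gly / GGT Gly — identical.
Codon 4: AAA Lys / AAT Asn — nonsynonymous.
Codon 5: CCA Pro / CCT Pro — synonymous.
Codon 6: TGC Cys / TGT Cys — synonymous.
Codon 7: CAA Gln / CAA Gln — identical.
Codon 8: CCC Pro / GTG Val — nonsynonymous.
Codon 9: TGG Trp / TGG Trp — identical.
Codon 10: CCA Pro / AAC Asn — nonsynonymous.
Nonsynonymous differences: 3 → different protein.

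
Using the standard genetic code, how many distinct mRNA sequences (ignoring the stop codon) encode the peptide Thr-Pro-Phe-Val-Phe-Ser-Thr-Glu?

12288

Thr: 4 codons.
Pro: 4 codons.
Phe: 2 codons.
Val: 4 codons.
Phe: 2 codons.
Ser: 6 codons.
Thr: 4 codons.
Glu: 2 codons.
4 × 4 × 2 × 4 × 2 × 6 × 4 × 2 = 12288.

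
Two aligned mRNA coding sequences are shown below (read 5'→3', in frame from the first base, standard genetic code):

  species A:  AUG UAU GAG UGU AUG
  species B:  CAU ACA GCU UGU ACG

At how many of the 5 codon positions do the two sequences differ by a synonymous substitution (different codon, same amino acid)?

Codon 1: AUG Met / CAU His — nonsynonymous.
Codon 2: UAU Tyr / ACA Thr — nonsynonymous.
Codon 3: GAG Glu / GCU Ala — nonsynonymous.
Codon 4: UGU Cys / UGU Cys — identical.
Codon 5: AUG Met / ACG Thr — nonsynonymous.
Synonymous differences: 0.

0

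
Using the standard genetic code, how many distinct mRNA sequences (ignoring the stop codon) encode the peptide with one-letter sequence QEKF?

Gln: 2 codons.
Glu: 2 codons.
Lys: 2 codons.
Phe: 2 codons.
2 × 2 × 2 × 2 = 16.

16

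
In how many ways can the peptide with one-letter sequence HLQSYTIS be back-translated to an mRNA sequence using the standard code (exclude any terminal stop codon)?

His: 2 codons.
Leu: 6 codons.
Gln: 2 codons.
Ser: 6 codons.
Tyr: 2 codons.
Thr: 4 codons.
Ile: 3 codons.
Ser: 6 codons.
2 × 6 × 2 × 6 × 2 × 4 × 3 × 6 = 20736.

20736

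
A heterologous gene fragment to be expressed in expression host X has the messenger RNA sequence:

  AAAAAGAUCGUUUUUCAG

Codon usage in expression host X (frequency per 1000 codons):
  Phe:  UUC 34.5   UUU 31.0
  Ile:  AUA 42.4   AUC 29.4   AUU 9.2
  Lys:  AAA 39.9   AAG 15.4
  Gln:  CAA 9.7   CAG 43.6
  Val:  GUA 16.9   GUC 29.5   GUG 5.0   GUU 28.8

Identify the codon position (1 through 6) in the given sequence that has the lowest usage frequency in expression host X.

2

Codon 1 AAA (Lys): 39.9 per 1000.
Codon 2 AAG (Lys): 15.4 per 1000.
Codon 3 AUC (Ile): 29.4 per 1000.
Codon 4 GUU (Val): 28.8 per 1000.
Codon 5 UUU (Phe): 31.0 per 1000.
Codon 6 CAG (Gln): 43.6 per 1000.
Lowest frequency is 15.4 at codon 2.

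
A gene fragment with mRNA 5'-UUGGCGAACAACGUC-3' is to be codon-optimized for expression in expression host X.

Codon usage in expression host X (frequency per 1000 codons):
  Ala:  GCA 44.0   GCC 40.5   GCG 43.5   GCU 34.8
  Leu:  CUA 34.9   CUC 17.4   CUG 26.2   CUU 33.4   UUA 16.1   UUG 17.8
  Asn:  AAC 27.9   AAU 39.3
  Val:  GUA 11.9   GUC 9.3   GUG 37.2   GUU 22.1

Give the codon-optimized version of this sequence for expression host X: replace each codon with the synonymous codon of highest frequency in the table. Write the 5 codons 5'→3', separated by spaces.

Codon 1 (Leu): best is CUA at 34.9.
Codon 2 (Ala): best is GCA at 44.0.
Codon 3 (Asn): best is AAU at 39.3.
Codon 4 (Asn): best is AAU at 39.3.
Codon 5 (Val): best is GUG at 37.2.

CUA GCA AAU AAU GUG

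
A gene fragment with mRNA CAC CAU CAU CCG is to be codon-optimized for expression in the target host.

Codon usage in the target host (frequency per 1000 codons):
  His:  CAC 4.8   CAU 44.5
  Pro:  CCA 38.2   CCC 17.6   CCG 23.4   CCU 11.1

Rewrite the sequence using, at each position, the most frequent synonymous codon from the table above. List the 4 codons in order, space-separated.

Codon 1 (His): best is CAU at 44.5.
Codon 2 (His): best is CAU at 44.5.
Codon 3 (His): best is CAU at 44.5.
Codon 4 (Pro): best is CCA at 38.2.

CAU CAU CAU CCA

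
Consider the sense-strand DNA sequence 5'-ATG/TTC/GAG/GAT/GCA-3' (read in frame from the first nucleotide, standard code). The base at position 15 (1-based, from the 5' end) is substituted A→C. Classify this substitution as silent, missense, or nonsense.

silent

Position 15 falls in codon 5: GCA → Ala.
After the substitution the codon is GCC → Ala.
Both encode Ala, so the change is synonymous.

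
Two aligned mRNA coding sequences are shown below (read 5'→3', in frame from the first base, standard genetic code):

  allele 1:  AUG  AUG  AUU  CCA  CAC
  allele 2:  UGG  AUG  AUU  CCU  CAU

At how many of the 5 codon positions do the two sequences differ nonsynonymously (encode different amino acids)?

1

Codon 1: AUG Met / UGG Trp — nonsynonymous.
Codon 2: AUG Met / AUG Met — identical.
Codon 3: AUU Ile / AUU Ile — identical.
Codon 4: CCA Pro / CCU Pro — synonymous.
Codon 5: CAC His / CAU His — synonymous.
Nonsynonymous differences: 1.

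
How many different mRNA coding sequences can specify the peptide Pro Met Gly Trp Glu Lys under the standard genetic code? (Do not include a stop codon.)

64

Pro: 4 codons.
Met: 1 codon.
Gly: 4 codons.
Trp: 1 codon.
Glu: 2 codons.
Lys: 2 codons.
4 × 1 × 4 × 1 × 2 × 2 = 64.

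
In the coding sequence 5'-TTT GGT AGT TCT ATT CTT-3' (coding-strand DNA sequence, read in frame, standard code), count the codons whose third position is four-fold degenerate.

Codon 1 TTT (Phe): third position 2-fold.
Codon 2 GGT (Gly): third position 4-fold.
Codon 3 AGT (Ser): third position 2-fold.
Codon 4 TCT (Ser): third position 4-fold.
Codon 5 ATT (Ile): third position 3-fold.
Codon 6 CTT (Leu): third position 4-fold.
Four-fold degenerate third positions: 3.

3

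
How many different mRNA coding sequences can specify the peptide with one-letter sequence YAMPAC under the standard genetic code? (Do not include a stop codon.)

Tyr: 2 codons.
Ala: 4 codons.
Met: 1 codon.
Pro: 4 codons.
Ala: 4 codons.
Cys: 2 codons.
2 × 4 × 1 × 4 × 4 × 2 = 256.

256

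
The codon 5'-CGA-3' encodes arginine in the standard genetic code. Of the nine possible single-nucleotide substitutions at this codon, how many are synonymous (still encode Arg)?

4

Position 1: AGA → 1 synonymous.
Position 2: none → 0 synonymous.
Position 3: CGT, CGC, CGG → 3 synonymous.
Total: 1 + 0 + 3 = 4.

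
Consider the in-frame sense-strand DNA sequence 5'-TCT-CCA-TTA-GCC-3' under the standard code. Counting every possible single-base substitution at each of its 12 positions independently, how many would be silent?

Codon 1 (TCT, Ser): 3 synonymous substitutions.
Codon 2 (CCA, Pro): 3 synonymous substitutions.
Codon 3 (TTA, Leu): 2 synonymous substitutions.
Codon 4 (GCC, Ala): 3 synonymous substitutions.
Total: 3 + 3 + 2 + 3 = 11.

11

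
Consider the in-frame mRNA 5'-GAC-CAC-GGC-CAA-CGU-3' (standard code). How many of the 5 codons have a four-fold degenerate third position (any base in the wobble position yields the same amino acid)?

2

Codon 1 GAC (Asp): third position 2-fold.
Codon 2 CAC (His): third position 2-fold.
Codon 3 GGC (Gly): third position 4-fold.
Codon 4 CAA (Gln): third position 2-fold.
Codon 5 CGU (Arg): third position 4-fold.
Four-fold degenerate third positions: 2.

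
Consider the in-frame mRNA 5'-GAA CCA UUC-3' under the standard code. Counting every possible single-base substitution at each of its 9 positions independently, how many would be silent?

5

Codon 1 (GAA, Glu): 1 synonymous substitution.
Codon 2 (CCA, Pro): 3 synonymous substitutions.
Codon 3 (UUC, Phe): 1 synonymous substitution.
Total: 1 + 3 + 1 = 5.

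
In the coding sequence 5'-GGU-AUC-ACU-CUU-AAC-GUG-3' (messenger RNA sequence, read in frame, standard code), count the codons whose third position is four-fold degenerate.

Codon 1 GGU (Gly): third position 4-fold.
Codon 2 AUC (Ile): third position 3-fold.
Codon 3 ACU (Thr): third position 4-fold.
Codon 4 CUU (Leu): third position 4-fold.
Codon 5 AAC (Asn): third position 2-fold.
Codon 6 GUG (Val): third position 4-fold.
Four-fold degenerate third positions: 4.

4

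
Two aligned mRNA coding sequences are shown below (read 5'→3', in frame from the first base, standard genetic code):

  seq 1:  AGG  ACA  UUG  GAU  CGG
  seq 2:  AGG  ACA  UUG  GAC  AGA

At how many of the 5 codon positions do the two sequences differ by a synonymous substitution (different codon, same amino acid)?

Codon 1: AGG Arg / AGG Arg — identical.
Codon 2: ACA Thr / ACA Thr — identical.
Codon 3: UUG Leu / UUG Leu — identical.
Codon 4: GAU Asp / GAC Asp — synonymous.
Codon 5: CGG Arg / AGA Arg — synonymous.
Synonymous differences: 2.

2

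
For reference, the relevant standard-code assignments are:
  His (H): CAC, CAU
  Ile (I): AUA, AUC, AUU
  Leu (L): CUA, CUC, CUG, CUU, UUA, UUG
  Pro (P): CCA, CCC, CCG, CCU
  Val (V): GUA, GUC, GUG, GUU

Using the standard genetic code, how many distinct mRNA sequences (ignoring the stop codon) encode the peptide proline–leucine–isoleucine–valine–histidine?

Pro: 4 codons.
Leu: 6 codons.
Ile: 3 codons.
Val: 4 codons.
His: 2 codons.
4 × 6 × 3 × 4 × 2 = 576.

576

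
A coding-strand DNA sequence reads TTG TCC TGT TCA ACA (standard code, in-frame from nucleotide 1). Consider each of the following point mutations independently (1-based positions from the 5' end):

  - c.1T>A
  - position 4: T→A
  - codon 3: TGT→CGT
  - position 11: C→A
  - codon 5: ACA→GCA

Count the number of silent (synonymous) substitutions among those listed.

0

Codon 1: TTG (Leu) → ATG (Met) — missense.
Codon 2: TCC (Ser) → ACC (Thr) — missense.
Codon 3: TGT (Cys) → CGT (Arg) — missense.
Codon 4: TCA (Ser) → TAA (Stop) — nonsense.
Codon 5: ACA (Thr) → GCA (Ala) — missense.
Synonymous: 0 of 5.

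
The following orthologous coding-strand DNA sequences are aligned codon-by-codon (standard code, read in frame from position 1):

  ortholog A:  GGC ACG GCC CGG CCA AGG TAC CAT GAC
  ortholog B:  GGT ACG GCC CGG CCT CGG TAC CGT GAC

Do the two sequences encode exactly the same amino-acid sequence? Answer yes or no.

Codon 1: GGC Gly / GGT Gly — synonymous.
Codon 2: ACG Thr / ACG Thr — identical.
Codon 3: GCC Ala / GCC Ala — identical.
Codon 4: CGG Arg / CGG Arg — identical.
Codon 5: CCA Pro / CCT Pro — synonymous.
Codon 6: AGG Arg / CGG Arg — synonymous.
Codon 7: TAC Tyr / TAC Tyr — identical.
Codon 8: CAT His / CGT Arg — nonsynonymous.
Codon 9: GAC Asp / GAC Asp — identical.
Nonsynonymous differences: 1 → different protein.

no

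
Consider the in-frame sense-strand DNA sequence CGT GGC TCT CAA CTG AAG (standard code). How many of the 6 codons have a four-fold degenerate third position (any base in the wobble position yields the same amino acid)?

Codon 1 CGT (Arg): third position 4-fold.
Codon 2 GGC (Gly): third position 4-fold.
Codon 3 TCT (Ser): third position 4-fold.
Codon 4 CAA (Gln): third position 2-fold.
Codon 5 CTG (Leu): third position 4-fold.
Codon 6 AAG (Lys): third position 2-fold.
Four-fold degenerate third positions: 4.

4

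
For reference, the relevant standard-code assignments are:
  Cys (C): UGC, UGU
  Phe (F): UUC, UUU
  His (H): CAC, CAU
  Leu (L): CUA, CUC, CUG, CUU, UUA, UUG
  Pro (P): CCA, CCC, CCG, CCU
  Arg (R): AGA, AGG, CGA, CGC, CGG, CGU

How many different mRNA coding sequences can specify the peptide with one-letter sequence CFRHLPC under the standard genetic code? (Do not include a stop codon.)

Cys: 2 codons.
Phe: 2 codons.
Arg: 6 codons.
His: 2 codons.
Leu: 6 codons.
Pro: 4 codons.
Cys: 2 codons.
2 × 2 × 6 × 2 × 6 × 4 × 2 = 2304.

2304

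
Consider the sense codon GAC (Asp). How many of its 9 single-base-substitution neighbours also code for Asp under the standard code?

Position 1: none → 0 synonymous.
Position 2: none → 0 synonymous.
Position 3: GAT → 1 synonymous.
Total: 0 + 0 + 1 = 1.

1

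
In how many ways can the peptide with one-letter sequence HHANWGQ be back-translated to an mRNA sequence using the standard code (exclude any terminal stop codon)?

256

His: 2 codons.
His: 2 codons.
Ala: 4 codons.
Asn: 2 codons.
Trp: 1 codon.
Gly: 4 codons.
Gln: 2 codons.
2 × 2 × 4 × 2 × 1 × 4 × 2 = 256.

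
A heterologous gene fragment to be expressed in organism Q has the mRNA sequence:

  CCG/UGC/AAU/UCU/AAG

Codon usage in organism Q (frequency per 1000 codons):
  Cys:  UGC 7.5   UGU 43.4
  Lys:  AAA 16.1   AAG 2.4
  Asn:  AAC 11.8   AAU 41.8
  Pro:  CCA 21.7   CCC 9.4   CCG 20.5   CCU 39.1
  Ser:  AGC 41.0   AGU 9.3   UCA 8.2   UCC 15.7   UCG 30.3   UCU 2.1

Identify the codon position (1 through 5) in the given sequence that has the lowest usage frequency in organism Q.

Codon 1 CCG (Pro): 20.5 per 1000.
Codon 2 UGC (Cys): 7.5 per 1000.
Codon 3 AAU (Asn): 41.8 per 1000.
Codon 4 UCU (Ser): 2.1 per 1000.
Codon 5 AAG (Lys): 2.4 per 1000.
Lowest frequency is 2.1 at codon 4.

4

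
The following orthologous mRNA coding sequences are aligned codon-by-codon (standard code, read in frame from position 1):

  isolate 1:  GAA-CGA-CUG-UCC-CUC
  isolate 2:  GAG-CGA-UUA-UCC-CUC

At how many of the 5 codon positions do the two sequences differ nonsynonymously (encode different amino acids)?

0

Codon 1: GAA Glu / GAG Glu — synonymous.
Codon 2: CGA Arg / CGA Arg — identical.
Codon 3: CUG Leu / UUA Leu — synonymous.
Codon 4: UCC Ser / UCC Ser — identical.
Codon 5: CUC Leu / CUC Leu — identical.
Nonsynonymous differences: 0.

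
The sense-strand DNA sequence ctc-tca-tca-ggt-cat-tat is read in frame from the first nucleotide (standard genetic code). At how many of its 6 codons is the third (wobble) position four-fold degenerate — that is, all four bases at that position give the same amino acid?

4

Codon 1 CTC (Leu): third position 4-fold.
Codon 2 TCA (Ser): third position 4-fold.
Codon 3 TCA (Ser): third position 4-fold.
Codon 4 GGT (Gly): third position 4-fold.
Codon 5 CAT (His): third position 2-fold.
Codon 6 TAT (Tyr): third position 2-fold.
Four-fold degenerate third positions: 4.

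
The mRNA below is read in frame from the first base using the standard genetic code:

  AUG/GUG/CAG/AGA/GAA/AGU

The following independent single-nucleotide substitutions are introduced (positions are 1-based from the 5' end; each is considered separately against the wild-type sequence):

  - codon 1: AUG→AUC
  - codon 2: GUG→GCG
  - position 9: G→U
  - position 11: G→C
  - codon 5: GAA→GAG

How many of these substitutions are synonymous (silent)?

Codon 1: AUG (Met) → AUC (Ile) — missense.
Codon 2: GUG (Val) → GCG (Ala) — missense.
Codon 3: CAG (Gln) → CAU (His) — missense.
Codon 4: AGA (Arg) → ACA (Thr) — missense.
Codon 5: GAA (Glu) → GAG (Glu) — synonymous.
Synonymous: 1 of 5.

1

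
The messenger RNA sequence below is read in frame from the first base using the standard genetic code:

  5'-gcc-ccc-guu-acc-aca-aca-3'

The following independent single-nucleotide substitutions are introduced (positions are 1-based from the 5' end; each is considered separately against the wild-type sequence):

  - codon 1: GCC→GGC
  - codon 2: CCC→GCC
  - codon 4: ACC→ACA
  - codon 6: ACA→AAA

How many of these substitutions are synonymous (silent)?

Codon 1: GCC (Ala) → GGC (Gly) — missense.
Codon 2: CCC (Pro) → GCC (Ala) — missense.
Codon 4: ACC (Thr) → ACA (Thr) — synonymous.
Codon 6: ACA (Thr) → AAA (Lys) — missense.
Synonymous: 1 of 4.

1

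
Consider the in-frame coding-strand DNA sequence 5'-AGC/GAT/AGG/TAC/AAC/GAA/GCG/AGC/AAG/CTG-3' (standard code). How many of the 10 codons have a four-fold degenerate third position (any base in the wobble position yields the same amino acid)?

Codon 1 AGC (Ser): third position 2-fold.
Codon 2 GAT (Asp): third position 2-fold.
Codon 3 AGG (Arg): third position 2-fold.
Codon 4 TAC (Tyr): third position 2-fold.
Codon 5 AAC (Asn): third position 2-fold.
Codon 6 GAA (Glu): third position 2-fold.
Codon 7 GCG (Ala): third position 4-fold.
Codon 8 AGC (Ser): third position 2-fold.
Codon 9 AAG (Lys): third position 2-fold.
Codon 10 CTG (Leu): third position 4-fold.
Four-fold degenerate third positions: 2.

2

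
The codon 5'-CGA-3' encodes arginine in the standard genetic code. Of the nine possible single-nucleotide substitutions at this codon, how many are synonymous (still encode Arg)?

4

Position 1: AGA → 1 synonymous.
Position 2: none → 0 synonymous.
Position 3: CGU, CGC, CGG → 3 synonymous.
Total: 1 + 0 + 3 = 4.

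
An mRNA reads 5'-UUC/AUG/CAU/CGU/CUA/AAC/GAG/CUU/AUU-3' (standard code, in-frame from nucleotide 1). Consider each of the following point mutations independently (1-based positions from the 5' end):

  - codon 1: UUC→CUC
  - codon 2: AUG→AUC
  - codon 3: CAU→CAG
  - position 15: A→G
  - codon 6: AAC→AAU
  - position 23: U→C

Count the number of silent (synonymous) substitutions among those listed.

2

Codon 1: UUC (Phe) → CUC (Leu) — missense.
Codon 2: AUG (Met) → AUC (Ile) — missense.
Codon 3: CAU (His) → CAG (Gln) — missense.
Codon 5: CUA (Leu) → CUG (Leu) — synonymous.
Codon 6: AAC (Asn) → AAU (Asn) — synonymous.
Codon 8: CUU (Leu) → CCU (Pro) — missense.
Synonymous: 2 of 6.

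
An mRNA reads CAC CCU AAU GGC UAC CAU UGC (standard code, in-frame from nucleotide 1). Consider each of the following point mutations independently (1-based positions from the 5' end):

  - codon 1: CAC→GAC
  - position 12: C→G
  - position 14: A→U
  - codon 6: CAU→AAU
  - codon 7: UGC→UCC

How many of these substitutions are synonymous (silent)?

Codon 1: CAC (His) → GAC (Asp) — missense.
Codon 4: GGC (Gly) → GGG (Gly) — synonymous.
Codon 5: UAC (Tyr) → UUC (Phe) — missense.
Codon 6: CAU (His) → AAU (Asn) — missense.
Codon 7: UGC (Cys) → UCC (Ser) — missense.
Synonymous: 1 of 5.

1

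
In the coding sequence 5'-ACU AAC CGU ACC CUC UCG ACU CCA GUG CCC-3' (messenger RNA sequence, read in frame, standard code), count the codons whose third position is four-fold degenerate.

Codon 1 ACU (Thr): third position 4-fold.
Codon 2 AAC (Asn): third position 2-fold.
Codon 3 CGU (Arg): third position 4-fold.
Codon 4 ACC (Thr): third position 4-fold.
Codon 5 CUC (Leu): third position 4-fold.
Codon 6 UCG (Ser): third position 4-fold.
Codon 7 ACU (Thr): third position 4-fold.
Codon 8 CCA (Pro): third position 4-fold.
Codon 9 GUG (Val): third position 4-fold.
Codon 10 CCC (Pro): third position 4-fold.
Four-fold degenerate third positions: 9.

9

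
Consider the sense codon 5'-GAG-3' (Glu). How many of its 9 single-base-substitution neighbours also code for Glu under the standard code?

1

Position 1: none → 0 synonymous.
Position 2: none → 0 synonymous.
Position 3: GAA → 1 synonymous.
Total: 0 + 0 + 1 = 1.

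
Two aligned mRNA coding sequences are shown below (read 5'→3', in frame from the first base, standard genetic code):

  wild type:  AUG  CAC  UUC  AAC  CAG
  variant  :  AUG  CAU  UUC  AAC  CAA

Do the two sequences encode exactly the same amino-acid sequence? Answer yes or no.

Codon 1: AUG Met / AUG Met — identical.
Codon 2: CAC His / CAU His — synonymous.
Codon 3: UUC Phe / UUC Phe — identical.
Codon 4: AAC Asn / AAC Asn — identical.
Codon 5: CAG Gln / CAA Gln — synonymous.
Nonsynonymous differences: 0 → same protein.

yes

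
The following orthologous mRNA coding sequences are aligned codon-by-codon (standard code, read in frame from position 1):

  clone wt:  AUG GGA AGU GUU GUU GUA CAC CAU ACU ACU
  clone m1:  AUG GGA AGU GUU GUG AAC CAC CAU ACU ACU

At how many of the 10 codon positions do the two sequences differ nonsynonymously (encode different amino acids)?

Codon 1: AUG Met / AUG Met — identical.
Codon 2: GGA Gly / GGA Gly — identical.
Codon 3: AGU Ser / AGU Ser — identical.
Codon 4: GUU Val / GUU Val — identical.
Codon 5: GUU Val / GUG Val — synonymous.
Codon 6: GUA Val / AAC Asn — nonsynonymous.
Codon 7: CAC His / CAC His — identical.
Codon 8: CAU His / CAU His — identical.
Codon 9: ACU Thr / ACU Thr — identical.
Codon 10: ACU Thr / ACU Thr — identical.
Nonsynonymous differences: 1.

1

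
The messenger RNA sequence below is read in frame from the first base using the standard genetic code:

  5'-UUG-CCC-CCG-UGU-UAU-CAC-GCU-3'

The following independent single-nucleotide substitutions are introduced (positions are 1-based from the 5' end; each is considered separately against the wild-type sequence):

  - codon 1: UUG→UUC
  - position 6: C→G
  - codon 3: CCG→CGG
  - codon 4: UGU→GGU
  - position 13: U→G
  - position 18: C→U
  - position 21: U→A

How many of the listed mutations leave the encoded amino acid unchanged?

3

Codon 1: UUG (Leu) → UUC (Phe) — missense.
Codon 2: CCC (Pro) → CCG (Pro) — synonymous.
Codon 3: CCG (Pro) → CGG (Arg) — missense.
Codon 4: UGU (Cys) → GGU (Gly) — missense.
Codon 5: UAU (Tyr) → GAU (Asp) — missense.
Codon 6: CAC (His) → CAU (His) — synonymous.
Codon 7: GCU (Ala) → GCA (Ala) — synonymous.
Synonymous: 3 of 7.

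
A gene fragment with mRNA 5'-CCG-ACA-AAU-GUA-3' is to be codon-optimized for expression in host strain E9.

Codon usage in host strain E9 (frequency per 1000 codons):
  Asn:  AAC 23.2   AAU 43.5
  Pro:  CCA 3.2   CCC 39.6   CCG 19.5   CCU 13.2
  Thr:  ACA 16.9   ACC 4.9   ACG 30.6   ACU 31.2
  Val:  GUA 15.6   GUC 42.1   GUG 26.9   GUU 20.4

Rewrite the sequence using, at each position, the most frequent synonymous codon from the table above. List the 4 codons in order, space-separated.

CCC ACU AAU GUC

Codon 1 (Pro): best is CCC at 39.6.
Codon 2 (Thr): best is ACU at 31.2.
Codon 3 (Asn): best is AAU at 43.5.
Codon 4 (Val): best is GUC at 42.1.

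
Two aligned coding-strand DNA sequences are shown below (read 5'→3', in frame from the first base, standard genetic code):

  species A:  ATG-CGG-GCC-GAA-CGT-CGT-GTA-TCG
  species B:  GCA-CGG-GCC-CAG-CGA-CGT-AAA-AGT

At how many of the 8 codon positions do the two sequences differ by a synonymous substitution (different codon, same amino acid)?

Codon 1: ATG Met / GCA Ala — nonsynonymous.
Codon 2: CGG Arg / CGG Arg — identical.
Codon 3: GCC Ala / GCC Ala — identical.
Codon 4: GAA Glu / CAG Gln — nonsynonymous.
Codon 5: CGT Arg / CGA Arg — synonymous.
Codon 6: CGT Arg / CGT Arg — identical.
Codon 7: GTA Val / AAA Lys — nonsynonymous.
Codon 8: TCG Ser / AGT Ser — synonymous.
Synonymous differences: 2.

2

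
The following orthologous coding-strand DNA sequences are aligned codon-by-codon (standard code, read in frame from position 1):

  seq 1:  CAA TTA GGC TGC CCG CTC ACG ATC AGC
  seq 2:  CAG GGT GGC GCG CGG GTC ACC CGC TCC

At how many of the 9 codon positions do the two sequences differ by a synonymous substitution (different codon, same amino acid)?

Codon 1: CAA Gln / CAG Gln — synonymous.
Codon 2: TTA Leu / GGT Gly — nonsynonymous.
Codon 3: GGC Gly / GGC Gly — identical.
Codon 4: TGC Cys / GCG Ala — nonsynonymous.
Codon 5: CCG Pro / CGG Arg — nonsynonymous.
Codon 6: CTC Leu / GTC Val — nonsynonymous.
Codon 7: ACG Thr / ACC Thr — synonymous.
Codon 8: ATC Ile / CGC Arg — nonsynonymous.
Codon 9: AGC Ser / TCC Ser — synonymous.
Synonymous differences: 3.

3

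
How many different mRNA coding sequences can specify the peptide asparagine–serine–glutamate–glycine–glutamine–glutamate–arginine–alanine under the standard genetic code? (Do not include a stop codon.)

9216

Asn: 2 codons.
Ser: 6 codons.
Glu: 2 codons.
Gly: 4 codons.
Gln: 2 codons.
Glu: 2 codons.
Arg: 6 codons.
Ala: 4 codons.
2 × 6 × 2 × 4 × 2 × 2 × 6 × 4 = 9216.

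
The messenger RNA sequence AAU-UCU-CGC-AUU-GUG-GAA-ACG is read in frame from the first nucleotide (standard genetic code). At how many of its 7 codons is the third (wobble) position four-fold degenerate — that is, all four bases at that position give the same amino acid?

Codon 1 AAU (Asn): third position 2-fold.
Codon 2 UCU (Ser): third position 4-fold.
Codon 3 CGC (Arg): third position 4-fold.
Codon 4 AUU (Ile): third position 3-fold.
Codon 5 GUG (Val): third position 4-fold.
Codon 6 GAA (Glu): third position 2-fold.
Codon 7 ACG (Thr): third position 4-fold.
Four-fold degenerate third positions: 4.

4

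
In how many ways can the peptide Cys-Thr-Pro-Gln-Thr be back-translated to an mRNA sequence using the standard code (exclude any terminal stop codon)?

256

Cys: 2 codons.
Thr: 4 codons.
Pro: 4 codons.
Gln: 2 codons.
Thr: 4 codons.
2 × 4 × 4 × 2 × 4 = 256.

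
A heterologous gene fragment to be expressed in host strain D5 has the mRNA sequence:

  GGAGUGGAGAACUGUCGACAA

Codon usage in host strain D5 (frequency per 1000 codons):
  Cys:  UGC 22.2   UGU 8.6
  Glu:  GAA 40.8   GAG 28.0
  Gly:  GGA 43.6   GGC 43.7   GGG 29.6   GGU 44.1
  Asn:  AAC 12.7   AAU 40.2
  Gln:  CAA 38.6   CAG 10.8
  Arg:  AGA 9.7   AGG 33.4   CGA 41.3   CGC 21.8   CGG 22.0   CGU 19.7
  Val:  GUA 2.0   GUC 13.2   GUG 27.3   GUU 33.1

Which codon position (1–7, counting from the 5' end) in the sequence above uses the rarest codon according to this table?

Codon 1 GGA (Gly): 43.6 per 1000.
Codon 2 GUG (Val): 27.3 per 1000.
Codon 3 GAG (Glu): 28.0 per 1000.
Codon 4 AAC (Asn): 12.7 per 1000.
Codon 5 UGU (Cys): 8.6 per 1000.
Codon 6 CGA (Arg): 41.3 per 1000.
Codon 7 CAA (Gln): 38.6 per 1000.
Lowest frequency is 8.6 at codon 5.

5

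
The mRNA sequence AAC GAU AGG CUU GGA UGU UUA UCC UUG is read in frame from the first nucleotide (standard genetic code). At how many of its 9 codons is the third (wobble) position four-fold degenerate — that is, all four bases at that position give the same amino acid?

Codon 1 AAC (Asn): third position 2-fold.
Codon 2 GAU (Asp): third position 2-fold.
Codon 3 AGG (Arg): third position 2-fold.
Codon 4 CUU (Leu): third position 4-fold.
Codon 5 GGA (Gly): third position 4-fold.
Codon 6 UGU (Cys): third position 2-fold.
Codon 7 UUA (Leu): third position 2-fold.
Codon 8 UCC (Ser): third position 4-fold.
Codon 9 UUG (Leu): third position 2-fold.
Four-fold degenerate third positions: 3.

3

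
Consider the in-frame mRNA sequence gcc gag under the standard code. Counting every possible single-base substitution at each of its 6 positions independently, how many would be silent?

Codon 1 (GCC, Ala): 3 synonymous substitutions.
Codon 2 (GAG, Glu): 1 synonymous substitution.
Total: 3 + 1 = 4.

4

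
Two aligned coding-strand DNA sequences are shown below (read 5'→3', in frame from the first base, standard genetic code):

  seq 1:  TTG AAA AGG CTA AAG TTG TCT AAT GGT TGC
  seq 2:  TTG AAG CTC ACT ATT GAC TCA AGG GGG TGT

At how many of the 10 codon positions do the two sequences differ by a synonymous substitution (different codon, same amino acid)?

Codon 1: TTG Leu / TTG Leu — identical.
Codon 2: AAA Lys / AAG Lys — synonymous.
Codon 3: AGG Arg / CTC Leu — nonsynonymous.
Codon 4: CTA Leu / ACT Thr — nonsynonymous.
Codon 5: AAG Lys / ATT Ile — nonsynonymous.
Codon 6: TTG Leu / GAC Asp — nonsynonymous.
Codon 7: TCT Ser / TCA Ser — synonymous.
Codon 8: AAT Asn / AGG Arg — nonsynonymous.
Codon 9: GGT Gly / GGG Gly — synonymous.
Codon 10: TGC Cys / TGT Cys — synonymous.
Synonymous differences: 4.

4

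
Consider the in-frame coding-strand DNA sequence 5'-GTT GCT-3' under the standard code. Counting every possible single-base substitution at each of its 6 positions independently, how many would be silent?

Codon 1 (GTT, Val): 3 synonymous substitutions.
Codon 2 (GCT, Ala): 3 synonymous substitutions.
Total: 3 + 3 = 6.

6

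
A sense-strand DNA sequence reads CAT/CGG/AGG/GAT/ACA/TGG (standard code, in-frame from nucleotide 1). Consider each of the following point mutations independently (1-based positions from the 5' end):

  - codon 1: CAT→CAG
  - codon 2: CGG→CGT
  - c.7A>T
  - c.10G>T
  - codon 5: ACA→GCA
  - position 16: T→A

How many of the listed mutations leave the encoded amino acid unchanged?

Codon 1: CAT (His) → CAG (Gln) — missense.
Codon 2: CGG (Arg) → CGT (Arg) — synonymous.
Codon 3: AGG (Arg) → TGG (Trp) — missense.
Codon 4: GAT (Asp) → TAT (Tyr) — missense.
Codon 5: ACA (Thr) → GCA (Ala) — missense.
Codon 6: TGG (Trp) → AGG (Arg) — missense.
Synonymous: 1 of 6.

1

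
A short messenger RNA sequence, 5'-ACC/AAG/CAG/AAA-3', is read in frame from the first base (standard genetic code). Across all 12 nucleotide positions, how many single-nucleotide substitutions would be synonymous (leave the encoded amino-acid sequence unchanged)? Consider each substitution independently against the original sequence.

Codon 1 (ACC, Thr): 3 synonymous substitutions.
Codon 2 (AAG, Lys): 1 synonymous substitution.
Codon 3 (CAG, Gln): 1 synonymous substitution.
Codon 4 (AAA, Lys): 1 synonymous substitution.
Total: 3 + 1 + 1 + 1 = 6.

6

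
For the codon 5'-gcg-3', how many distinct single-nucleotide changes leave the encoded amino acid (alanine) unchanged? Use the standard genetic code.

Position 1: none → 0 synonymous.
Position 2: none → 0 synonymous.
Position 3: GCT, GCC, GCA → 3 synonymous.
Total: 0 + 0 + 3 = 3.

3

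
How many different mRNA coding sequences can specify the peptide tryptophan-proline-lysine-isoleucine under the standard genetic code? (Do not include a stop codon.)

24

Trp: 1 codon.
Pro: 4 codons.
Lys: 2 codons.
Ile: 3 codons.
1 × 4 × 2 × 3 = 24.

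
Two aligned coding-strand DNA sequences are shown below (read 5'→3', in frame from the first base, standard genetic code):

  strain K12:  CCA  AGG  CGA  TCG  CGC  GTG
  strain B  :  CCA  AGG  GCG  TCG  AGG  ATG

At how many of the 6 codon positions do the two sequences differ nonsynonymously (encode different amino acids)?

2

Codon 1: CCA Pro / CCA Pro — identical.
Codon 2: AGG Arg / AGG Arg — identical.
Codon 3: CGA Arg / GCG Ala — nonsynonymous.
Codon 4: TCG Ser / TCG Ser — identical.
Codon 5: CGC Arg / AGG Arg — synonymous.
Codon 6: GTG Val / ATG Met — nonsynonymous.
Nonsynonymous differences: 2.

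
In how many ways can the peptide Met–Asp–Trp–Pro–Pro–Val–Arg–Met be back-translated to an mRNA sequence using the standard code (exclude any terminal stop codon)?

Met: 1 codon.
Asp: 2 codons.
Trp: 1 codon.
Pro: 4 codons.
Pro: 4 codons.
Val: 4 codons.
Arg: 6 codons.
Met: 1 codon.
1 × 2 × 1 × 4 × 4 × 4 × 6 × 1 = 768.

768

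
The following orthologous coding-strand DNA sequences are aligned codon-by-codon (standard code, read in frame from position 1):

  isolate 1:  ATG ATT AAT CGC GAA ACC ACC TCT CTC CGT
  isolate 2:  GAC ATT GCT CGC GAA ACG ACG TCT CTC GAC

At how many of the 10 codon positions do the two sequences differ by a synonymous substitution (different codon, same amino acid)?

Codon 1: ATG Met / GAC Asp — nonsynonymous.
Codon 2: ATT Ile / ATT Ile — identical.
Codon 3: AAT Asn / GCT Ala — nonsynonymous.
Codon 4: CGC Arg / CGC Arg — identical.
Codon 5: GAA Glu / GAA Glu — identical.
Codon 6: ACC Thr / ACG Thr — synonymous.
Codon 7: ACC Thr / ACG Thr — synonymous.
Codon 8: TCT Ser / TCT Ser — identical.
Codon 9: CTC Leu / CTC Leu — identical.
Codon 10: CGT Arg / GAC Asp — nonsynonymous.
Synonymous differences: 2.

2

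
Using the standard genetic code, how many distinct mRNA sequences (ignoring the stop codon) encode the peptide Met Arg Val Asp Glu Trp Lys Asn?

Met: 1 codon.
Arg: 6 codons.
Val: 4 codons.
Asp: 2 codons.
Glu: 2 codons.
Trp: 1 codon.
Lys: 2 codons.
Asn: 2 codons.
1 × 6 × 4 × 2 × 2 × 1 × 2 × 2 = 384.

384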